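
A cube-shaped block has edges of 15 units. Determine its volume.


Shape: cube
Side s = 15 units
Formula: V = s^3
V = 15 * 15 * 15
V = 225 * 15
V = 3375
3375 units^3


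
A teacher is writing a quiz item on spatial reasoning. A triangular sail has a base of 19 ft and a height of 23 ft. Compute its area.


Shape: triangle
Base b = 19 ft, Height h = 23 ft
Formula: A = (1/2) * b * h
A = 0.5 * 19 * 23
A = 0.5 * 437
A = 218.5
218.5 ft^2


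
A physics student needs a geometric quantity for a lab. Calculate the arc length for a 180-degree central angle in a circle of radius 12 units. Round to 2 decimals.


Shape: circular arc
Radius r = 12 units, Angle = 180 degrees
Formula: L = (angle/360) * 2 * pi * r
2 * pi * r = 24 * pi
L = (180/360) * 24 * pi
L = 12 * pi
L = 37.7
37.7 units


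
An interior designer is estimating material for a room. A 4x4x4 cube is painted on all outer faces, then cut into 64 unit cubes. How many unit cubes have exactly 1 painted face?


Large cube: 4 x 4 x 4, cut into unit cubes.
n = 4, so n - 2 = 2
Cubes with 1 painted face lie in the interior of each face.
A cube has 6 faces; each contributes (n - 2)^2 = 4 such cubes.
Count = 6 * 4 = 24
24 unit cubes


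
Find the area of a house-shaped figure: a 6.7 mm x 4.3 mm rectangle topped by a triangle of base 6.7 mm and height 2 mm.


Composite shape: rectangle + triangle
Rectangle area = 6.7 * 4.3 = 28.81
Triangle area = 0.5 * 6.7 * 2 = 6.7
Total = 28.81 + 6.7
Total = 35.51
35.51 mm^2


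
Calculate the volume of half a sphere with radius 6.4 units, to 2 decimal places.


Shape: hemisphere (half of a sphere)
Radius r = 6.4 units
Formula: V = (1/2) * (4/3) * pi * r^3 = (2/3) * pi * r^3
r^3 = 262.144
(2/3) * 262.144 = 174.762667
V = 174.762667 * pi
V = 549.03
549.03 units^3


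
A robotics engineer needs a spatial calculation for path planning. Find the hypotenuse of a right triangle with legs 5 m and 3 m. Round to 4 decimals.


Shape: right triangle
Legs a = 5 m, b = 3 m
Formula: c = sqrt(a^2 + b^2)
a^2 = 25, b^2 = 9
a^2 + b^2 = 34
c = sqrt(34)
c = 5.831
5.831 m


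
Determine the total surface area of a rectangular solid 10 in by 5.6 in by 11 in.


Shape: rectangular prism
l = 10 in, w = 5.6 in, h = 11 in
Formula: SA = 2(lw + lh + wh)
lw = 56, lh = 110, wh = 61.6
lw + lh + wh = 227.6
SA = 2 * 227.6
SA = 455.2
455.2 in^2


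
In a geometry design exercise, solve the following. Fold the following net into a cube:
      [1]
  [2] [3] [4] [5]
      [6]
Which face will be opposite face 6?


Net: cross layout. Take square 3 as the base (bottom).
Fold the four squares in the horizontal row up around 3: 2 -> left, 4 -> right, 5 wraps to the top.
Fold 1 and 6 up from 3: 1 -> back, 6 -> front.
Opposite pairs are therefore: (1, 6), (2, 4), (3, 5).
Face 6 is opposite face 1.
face 1


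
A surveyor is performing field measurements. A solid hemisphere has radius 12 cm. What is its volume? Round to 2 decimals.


Shape: hemisphere (half of a sphere)
Radius r = 12 cm
Formula: V = (1/2) * (4/3) * pi * r^3 = (2/3) * pi * r^3
r^3 = 1728
(2/3) * 1728 = 1152
V = 1152 * pi
V = 3619.11
3619.11 cm^3


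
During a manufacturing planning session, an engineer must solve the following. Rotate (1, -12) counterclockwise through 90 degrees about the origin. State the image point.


Transformation: rotation about the origin
Original point: (1, -12)
Rule for 90 deg counterclockwise: (x, y) -> (-y, x)
Apply: (1, -12) -> (12, 1)
(12, 1)


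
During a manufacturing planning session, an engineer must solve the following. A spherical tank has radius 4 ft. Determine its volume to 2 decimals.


Shape: sphere
Radius r = 4 ft
Formula: V = (4/3) * pi * r^3
r^3 = 64
(4/3) * 64 = 85.333333
V = 85.333333 * pi
V = 268.08
268.08 ft^3


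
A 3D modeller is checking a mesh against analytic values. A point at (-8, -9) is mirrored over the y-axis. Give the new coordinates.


Transformation: reflection
Original point: (-8, -9)
Rule for reflection over the y-axis: (x, y) -> (-x, y)
Apply: (-8, -9) -> (8, -9)
(8, -9)


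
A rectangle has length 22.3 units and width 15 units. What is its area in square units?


Shape: rectangle
Length l = 22.3 units, Width w = 15 units
Formula: A = l * w
A = 22.3 * 15
A = 334.5
334.5 units^2


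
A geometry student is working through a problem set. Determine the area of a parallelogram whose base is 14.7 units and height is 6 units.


Shape: parallelogram
Base b = 14.7 units, Height h = 6 units
Formula: A = b * h
A = 14.7 * 6
A = 88.2
88.2 units^2


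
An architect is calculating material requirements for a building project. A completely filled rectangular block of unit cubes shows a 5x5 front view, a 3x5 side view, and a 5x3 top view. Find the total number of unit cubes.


Orthographic views of a solid rectangular block:
Front view 5 x 5 -> length = 5, height = 5
Side view 3 x 5 -> width = 3, height = 5 (consistent)
Top view 5 x 3 -> confirms length = 5, width = 3
The block is 5 x 3 x 5.
Total unit cubes = 5 * 3 * 5 = 75
75 unit cubes


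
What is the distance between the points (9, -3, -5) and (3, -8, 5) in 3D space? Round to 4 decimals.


3D distance between two points
P1 = (9, -3, -5), P2 = (3, -8, 5)
Formula: d = sqrt((x2-x1)^2 + (y2-y1)^2 + (z2-z1)^2)
dx = 3 - 9 = -6
dy = -8 - -3 = -5
dz = 5 - -5 = 10
dx^2 + dy^2 + dz^2 = 36 + 25 + 100 = 161
d = sqrt(161)
d = 12.6886
12.6886 units


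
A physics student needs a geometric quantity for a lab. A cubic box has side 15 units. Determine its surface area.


Shape: cube
Side s = 15 units
A cube has 6 square faces.
Formula: SA = 6 * s^2
s^2 = 225
SA = 6 * 225
SA = 1350
1350 units^2


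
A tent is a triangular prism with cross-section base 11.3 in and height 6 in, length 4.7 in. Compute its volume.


Shape: triangular prism
Triangle base = 11.3 in, triangle height = 6 in, prism length L = 4.7 in
Formula: V = (1/2 * b * h_tri) * L
Cross-section area = 0.5 * 11.3 * 6 = 33.9
V = 33.9 * 4.7
V = 159.33
159.33 in^3


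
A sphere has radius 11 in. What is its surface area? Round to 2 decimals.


Shape: sphere
Radius r = 11 in
Formula: SA = 4 * pi * r^2
r^2 = 121
SA = 4 * pi * 121
SA = 484 * pi
SA = 1520.53
1520.53 in^2


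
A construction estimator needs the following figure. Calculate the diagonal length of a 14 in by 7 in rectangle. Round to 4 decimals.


Shape: rectangle (diagonal via Pythagoras)
Sides: 14 in and 7 in
Formula: d = sqrt(l^2 + w^2)
l^2 = 196, w^2 = 49
l^2 + w^2 = 245
d = sqrt(245)
d = 15.6525
15.6525 in


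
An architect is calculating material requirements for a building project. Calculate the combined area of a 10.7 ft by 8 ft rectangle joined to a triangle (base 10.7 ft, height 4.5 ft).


Composite shape: rectangle + triangle
Rectangle area = 10.7 * 8 = 85.6
Triangle area = 0.5 * 10.7 * 4.5 = 24.075
Total = 85.6 + 24.075
Total = 109.675
109.675 ft^2


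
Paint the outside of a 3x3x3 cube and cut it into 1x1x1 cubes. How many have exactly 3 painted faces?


Large cube: 3 x 3 x 3, cut into unit cubes.
Cubes with 3 painted faces are at the corners. A cube always has 8 corners.
Count = 8
8 unit cubes


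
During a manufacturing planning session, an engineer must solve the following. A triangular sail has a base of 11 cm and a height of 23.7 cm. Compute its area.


Shape: triangle
Base b = 11 cm, Height h = 23.7 cm
Formula: A = (1/2) * b * h
A = 0.5 * 11 * 23.7
A = 0.5 * 260.7
A = 130.35
130.35 cm^2


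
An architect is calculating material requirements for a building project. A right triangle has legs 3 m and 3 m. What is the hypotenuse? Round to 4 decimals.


Shape: right triangle
Legs a = 3 m, b = 3 m
Formula: c = sqrt(a^2 + b^2)
a^2 = 9, b^2 = 9
a^2 + b^2 = 18
c = sqrt(18)
c = 4.2426
4.2426 m


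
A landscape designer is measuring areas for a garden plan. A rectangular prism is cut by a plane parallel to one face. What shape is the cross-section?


Solid: rectangular prism
Cutting plane: parallel to one face
Visualize the intersection of the plane with the solid's surface.
The boundary of the cut region is a rectangle.
rectangle


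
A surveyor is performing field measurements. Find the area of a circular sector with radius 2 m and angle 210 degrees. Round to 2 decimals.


Shape: circular sector
Radius r = 2 m, Angle = 210 degrees
Formula: A = (angle/360) * pi * r^2
r^2 = 4
Fraction of circle = 210/360
A = (210/360) * pi * 4
A = 2.333333 * pi
A = 7.33
7.33 m^2


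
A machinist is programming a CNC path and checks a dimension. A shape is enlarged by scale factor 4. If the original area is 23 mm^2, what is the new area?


Linear scale factor k = 4
Original area = 23 mm^2
Rule: under a linear scaling by k, areas scale by k^2.
k^2 = 4^2 = 16
New area = 23 * 16
New area = 368
368 mm^2


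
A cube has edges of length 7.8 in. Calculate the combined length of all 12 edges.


Shape: cube
Side s = 7.8 in
A cube has 12 edges, all equal.
Formula: total edge length = 12 * s
Total = 12 * 7.8
Total = 93.6
93.6 in


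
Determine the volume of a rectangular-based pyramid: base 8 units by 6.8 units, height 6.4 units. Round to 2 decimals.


Shape: rectangular pyramid
Base: 8 units x 6.8 units, Height h = 6.4 units
Formula: V = (1/3) * base_area * h
base_area = 8 * 6.8 = 54.4
base_area * h = 54.4 * 6.4 = 348.16
V = 348.16 / 3
V = 116.05
116.05 units^3


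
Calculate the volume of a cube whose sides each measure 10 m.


Shape: cube
Side s = 10 m
Formula: V = s^3
V = 10 * 10 * 10
V = 100 * 10
V = 1000
1000 m^3


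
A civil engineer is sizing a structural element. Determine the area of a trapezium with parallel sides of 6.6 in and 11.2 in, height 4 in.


Shape: trapezoid
Parallel sides a = 6.6 in, b = 11.2 in; Height h = 4 in
Formula: A = (a + b) * h / 2
a + b = 6.6 + 11.2 = 17.8
A = 17.8 * 4 / 2
A = 71.2 / 2
A = 35.6
35.6 in^2


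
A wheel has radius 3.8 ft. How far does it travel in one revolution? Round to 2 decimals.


Shape: circle
Radius r = 3.8 ft
Formula: C = 2 * pi * r
C = 2 * pi * 3.8
C = 7.6 * pi
C = 23.88
23.88 ft


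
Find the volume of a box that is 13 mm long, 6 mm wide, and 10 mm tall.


Shape: rectangular prism
l = 13 mm, w = 6 mm, h = 10 mm
Formula: V = l * w * h
V = 13 * 6 * 10
V = 78 * 10
V = 780
780 mm^3


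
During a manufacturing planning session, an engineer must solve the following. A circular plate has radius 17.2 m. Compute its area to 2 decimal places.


Shape: circle
Radius r = 17.2 m
Formula: A = pi * r^2
r^2 = 17.2^2 = 295.84
A = pi * 295.84
A = 929.41
929.41 m^2


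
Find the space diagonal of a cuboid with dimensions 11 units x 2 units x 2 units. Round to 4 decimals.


Shape: rectangular box (space diagonal)
l = 11 units, w = 2 units, h = 2 units
Visualize: the diagonal of the base, then a right triangle with that diagonal and the height.
Formula: d = sqrt(l^2 + w^2 + h^2)
l^2 + w^2 + h^2 = 121 + 4 + 4 = 129
d = sqrt(129)
d = 11.3578
11.3578 units


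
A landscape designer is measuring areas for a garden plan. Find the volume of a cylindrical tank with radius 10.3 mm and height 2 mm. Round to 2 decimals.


Shape: cylinder
Radius r = 10.3 mm, Height h = 2 mm
Formula: V = pi * r^2 * h
r^2 = 106.09
V = pi * 106.09 * 2
V = 212.18 * pi
V = 666.58
666.58 mm^3


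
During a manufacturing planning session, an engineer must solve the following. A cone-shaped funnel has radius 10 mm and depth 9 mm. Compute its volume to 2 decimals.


Shape: cone
Radius r = 10 mm, Height h = 9 mm
Formula: V = (1/3) * pi * r^2 * h
r^2 = 100
pi * r^2 * h = pi * 100 * 9 = 900 * pi
V = 900 * pi / 3
V = 942.48
942.48 mm^3


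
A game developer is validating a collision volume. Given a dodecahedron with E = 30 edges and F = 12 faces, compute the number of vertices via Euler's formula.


Polyhedron: dodecahedron
Euler's formula for convex polyhedra: V - E + F = 2
Given: E = 30 edges and F = 12 faces
Solve for V:
V = 2 + E - F = 2 + 30 - 12 = 20
20 vertices


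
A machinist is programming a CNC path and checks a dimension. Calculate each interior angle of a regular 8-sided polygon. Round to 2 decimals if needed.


Shape: regular octagon (8 sides)
Formula: interior angle = (n - 2) * 180 / n
(n - 2) = 6
(n - 2) * 180 = 1080
angle = 1080 / 8
angle = 135
135 degrees


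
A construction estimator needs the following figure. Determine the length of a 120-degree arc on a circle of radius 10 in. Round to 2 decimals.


Shape: circular arc
Radius r = 10 in, Angle = 120 degrees
Formula: L = (angle/360) * 2 * pi * r
2 * pi * r = 20 * pi
L = (120/360) * 20 * pi
L = 6.666667 * pi
L = 20.94
20.94 in


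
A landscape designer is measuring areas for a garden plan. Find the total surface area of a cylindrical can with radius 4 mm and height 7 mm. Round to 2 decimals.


Shape: closed cylinder
Radius r = 4 mm, Height h = 7 mm
Formula: SA = 2*pi*r^2 + 2*pi*r*h = 2*pi*r*(r + h)
r + h = 11
2 * r * (r + h) = 2 * 4 * 11 = 88
SA = 88 * pi
SA = 276.46
276.46 mm^2


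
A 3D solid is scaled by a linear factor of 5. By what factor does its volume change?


Linear scale factor k = 5
Rule: under a linear scaling by k, volumes scale by k^3.
k^3 = 5 * 5 * 5
k^3 = 25 * 5
k^3 = 125
Volume scales by a factor of 125.
125 (dimensionless)


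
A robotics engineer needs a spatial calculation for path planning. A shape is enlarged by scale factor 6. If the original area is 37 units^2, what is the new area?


Linear scale factor k = 6
Original area = 37 units^2
Rule: under a linear scaling by k, areas scale by k^2.
k^2 = 6^2 = 36
New area = 37 * 36
New area = 1332
1332 units^2


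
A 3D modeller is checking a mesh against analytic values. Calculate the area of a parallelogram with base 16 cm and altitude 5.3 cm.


Shape: parallelogram
Base b = 16 cm, Height h = 5.3 cm
Formula: A = b * h
A = 16 * 5.3
A = 84.8
84.8 cm^2


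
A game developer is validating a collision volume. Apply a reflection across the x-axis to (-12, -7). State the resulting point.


Transformation: reflection
Original point: (-12, -7)
Rule for reflection over the x-axis: (x, y) -> (x, -y)
Apply: (-12, -7) -> (-12, 7)
(-12, 7)


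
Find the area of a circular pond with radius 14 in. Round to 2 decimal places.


Shape: circle
Radius r = 14 in
Formula: A = pi * r^2
r^2 = 14^2 = 196
A = pi * 196
A = 615.75
615.75 in^2


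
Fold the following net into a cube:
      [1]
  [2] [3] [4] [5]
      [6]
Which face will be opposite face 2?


Net: cross layout. Take square 3 as the base (bottom).
Fold the four squares in the horizontal row up around 3: 2 -> left, 4 -> right, 5 wraps to the top.
Fold 1 and 6 up from 3: 1 -> back, 6 -> front.
Opposite pairs are therefore: (1, 6), (2, 4), (3, 5).
Face 2 is opposite face 4.
face 4


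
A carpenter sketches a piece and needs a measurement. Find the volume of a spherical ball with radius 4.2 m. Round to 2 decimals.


Shape: sphere
Radius r = 4.2 m
Formula: V = (4/3) * pi * r^3
r^3 = 74.088
(4/3) * 74.088 = 98.784
V = 98.784 * pi
V = 310.34
310.34 m^3


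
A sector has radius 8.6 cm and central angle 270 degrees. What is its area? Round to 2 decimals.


Shape: circular sector
Radius r = 8.6 cm, Angle = 270 degrees
Formula: A = (angle/360) * pi * r^2
r^2 = 73.96
Fraction of circle = 270/360
A = (270/360) * pi * 73.96
A = 55.47 * pi
A = 174.26
174.26 cm^2


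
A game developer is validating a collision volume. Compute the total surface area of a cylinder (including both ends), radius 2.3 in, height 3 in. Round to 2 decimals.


Shape: closed cylinder
Radius r = 2.3 in, Height h = 3 in
Formula: SA = 2*pi*r^2 + 2*pi*r*h = 2*pi*r*(r + h)
r + h = 5.3
2 * r * (r + h) = 2 * 2.3 * 5.3 = 24.38
SA = 24.38 * pi
SA = 76.59
76.59 in^2


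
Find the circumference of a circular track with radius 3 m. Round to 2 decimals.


Shape: circle
Radius r = 3 m
Formula: C = 2 * pi * r
C = 2 * pi * 3
C = 6 * pi
C = 18.85
18.85 m


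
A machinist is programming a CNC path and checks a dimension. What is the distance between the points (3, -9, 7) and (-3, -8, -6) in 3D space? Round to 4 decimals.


3D distance between two points
P1 = (3, -9, 7), P2 = (-3, -8, -6)
Formula: d = sqrt((x2-x1)^2 + (y2-y1)^2 + (z2-z1)^2)
dx = -3 - 3 = -6
dy = -8 - -9 = 1
dz = -6 - 7 = -13
dx^2 + dy^2 + dz^2 = 36 + 1 + 169 = 206
d = sqrt(206)
d = 14.3527
14.3527 units


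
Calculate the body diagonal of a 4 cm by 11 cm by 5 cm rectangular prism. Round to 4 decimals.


Shape: rectangular box (space diagonal)
l = 4 cm, w = 11 cm, h = 5 cm
Visualize: the diagonal of the base, then a right triangle with that diagonal and the height.
Formula: d = sqrt(l^2 + w^2 + h^2)
l^2 + w^2 + h^2 = 16 + 121 + 25 = 162
d = sqrt(162)
d = 12.7279
12.7279 cm


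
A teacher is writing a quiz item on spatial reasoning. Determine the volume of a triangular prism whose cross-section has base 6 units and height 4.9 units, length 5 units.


Shape: triangular prism
Triangle base = 6 units, triangle height = 4.9 units, prism length L = 5 units
Formula: V = (1/2 * b * h_tri) * L
Cross-section area = 0.5 * 6 * 4.9 = 14.7
V = 14.7 * 5
V = 73.5
73.5 units^3


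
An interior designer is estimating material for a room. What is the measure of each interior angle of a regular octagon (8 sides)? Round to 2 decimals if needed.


Shape: regular octagon (8 sides)
Formula: interior angle = (n - 2) * 180 / n
(n - 2) = 6
(n - 2) * 180 = 1080
angle = 1080 / 8
angle = 135
135 degrees


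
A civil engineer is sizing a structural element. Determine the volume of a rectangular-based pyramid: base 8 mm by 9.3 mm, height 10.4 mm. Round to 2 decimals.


Shape: rectangular pyramid
Base: 8 mm x 9.3 mm, Height h = 10.4 mm
Formula: V = (1/3) * base_area * h
base_area = 8 * 9.3 = 74.4
base_area * h = 74.4 * 10.4 = 773.76
V = 773.76 / 3
V = 257.92
257.92 mm^3


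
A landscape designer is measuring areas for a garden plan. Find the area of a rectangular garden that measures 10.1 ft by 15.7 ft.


Shape: rectangle
Length l = 10.1 ft, Width w = 15.7 ft
Formula: A = l * w
A = 10.1 * 15.7
A = 158.57
158.57 ft^2


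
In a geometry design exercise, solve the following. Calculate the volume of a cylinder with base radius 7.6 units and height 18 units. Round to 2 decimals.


Shape: cylinder
Radius r = 7.6 units, Height h = 18 units
Formula: V = pi * r^2 * h
r^2 = 57.76
V = pi * 57.76 * 18
V = 1039.68 * pi
V = 3266.25
3266.25 units^3


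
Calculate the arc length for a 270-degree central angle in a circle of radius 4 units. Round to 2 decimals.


Shape: circular arc
Radius r = 4 units, Angle = 270 degrees
Formula: L = (angle/360) * 2 * pi * r
2 * pi * r = 8 * pi
L = (270/360) * 8 * pi
L = 6 * pi
L = 18.85
18.85 units


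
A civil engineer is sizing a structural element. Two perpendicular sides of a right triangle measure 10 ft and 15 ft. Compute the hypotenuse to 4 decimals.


Shape: right triangle
Legs a = 10 ft, b = 15 ft
Formula: c = sqrt(a^2 + b^2)
a^2 = 100, b^2 = 225
a^2 + b^2 = 325
c = sqrt(325)
c = 18.0278
18.0278 ft


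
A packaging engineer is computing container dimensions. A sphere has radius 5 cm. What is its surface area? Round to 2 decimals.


Shape: sphere
Radius r = 5 cm
Formula: SA = 4 * pi * r^2
r^2 = 25
SA = 4 * pi * 25
SA = 100 * pi
SA = 314.16
314.16 cm^2


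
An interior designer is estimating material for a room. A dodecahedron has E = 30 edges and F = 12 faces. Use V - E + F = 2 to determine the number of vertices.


Polyhedron: dodecahedron
Euler's formula for convex polyhedra: V - E + F = 2
Given: E = 30 edges and F = 12 faces
Solve for V:
V = 2 + E - F = 2 + 30 - 12 = 20
20 vertices


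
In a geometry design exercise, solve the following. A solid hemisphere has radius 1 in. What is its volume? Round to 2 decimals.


Shape: hemisphere (half of a sphere)
Radius r = 1 in
Formula: V = (1/2) * (4/3) * pi * r^3 = (2/3) * pi * r^3
r^3 = 1
(2/3) * 1 = 0.666667
V = 0.666667 * pi
V = 2.09
2.09 in^3


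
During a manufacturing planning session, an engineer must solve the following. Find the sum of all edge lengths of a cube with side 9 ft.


Shape: cube
Side s = 9 ft
A cube has 12 edges, all equal.
Formula: total edge length = 12 * s
Total = 12 * 9
Total = 108
108 ft


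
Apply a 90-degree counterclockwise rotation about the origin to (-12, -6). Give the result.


Transformation: rotation about the origin
Original point: (-12, -6)
Rule for 90 deg counterclockwise: (x, y) -> (-y, x)
Apply: (-12, -6) -> (6, -12)
(6, -12)


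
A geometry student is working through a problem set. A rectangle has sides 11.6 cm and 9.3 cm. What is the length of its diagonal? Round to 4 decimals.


Shape: rectangle (diagonal via Pythagoras)
Sides: 11.6 cm and 9.3 cm
Formula: d = sqrt(l^2 + w^2)
l^2 = 134.56, w^2 = 86.49
l^2 + w^2 = 221.05
d = sqrt(221.05)
d = 14.8678
14.8678 cm


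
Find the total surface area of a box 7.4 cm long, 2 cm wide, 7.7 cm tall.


Shape: rectangular prism
l = 7.4 cm, w = 2 cm, h = 7.7 cm
Formula: SA = 2(lw + lh + wh)
lw = 14.8, lh = 56.98, wh = 15.4
lw + lh + wh = 87.18
SA = 2 * 87.18
SA = 174.36
174.36 cm^2


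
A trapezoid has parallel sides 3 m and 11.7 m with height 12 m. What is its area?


Shape: trapezoid
Parallel sides a = 3 m, b = 11.7 m; Height h = 12 m
Formula: A = (a + b) * h / 2
a + b = 3 + 11.7 = 14.7
A = 14.7 * 12 / 2
A = 176.4 / 2
A = 88.2
88.2 m^2


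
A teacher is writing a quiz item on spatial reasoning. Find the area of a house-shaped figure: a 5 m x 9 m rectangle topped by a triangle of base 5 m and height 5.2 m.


Composite shape: rectangle + triangle
Rectangle area = 5 * 9 = 45
Triangle area = 0.5 * 5 * 5.2 = 13
Total = 45 + 13
Total = 58
58 m^2


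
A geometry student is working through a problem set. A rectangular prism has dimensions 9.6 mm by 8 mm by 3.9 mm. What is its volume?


Shape: rectangular prism
l = 9.6 mm, w = 8 mm, h = 3.9 mm
Formula: V = l * w * h
V = 9.6 * 8 * 3.9
V = 76.8 * 3.9
V = 299.52
299.52 mm^3


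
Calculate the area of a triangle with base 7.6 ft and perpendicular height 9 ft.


Shape: triangle
Base b = 7.6 ft, Height h = 9 ft
Formula: A = (1/2) * b * h
A = 0.5 * 7.6 * 9
A = 0.5 * 68.4
A = 34.2
34.2 ft^2


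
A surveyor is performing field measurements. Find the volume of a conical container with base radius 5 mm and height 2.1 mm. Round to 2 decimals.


Shape: cone
Radius r = 5 mm, Height h = 2.1 mm
Formula: V = (1/3) * pi * r^2 * h
r^2 = 25
pi * r^2 * h = pi * 25 * 2.1 = 52.5 * pi
V = 52.5 * pi / 3
V = 54.98
54.98 mm^3


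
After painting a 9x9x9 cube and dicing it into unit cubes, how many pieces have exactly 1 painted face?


Large cube: 9 x 9 x 9, cut into unit cubes.
n = 9, so n - 2 = 7
Cubes with 1 painted face lie in the interior of each face.
A cube has 6 faces; each contributes (n - 2)^2 = 49 such cubes.
Count = 6 * 49 = 294
294 unit cubes


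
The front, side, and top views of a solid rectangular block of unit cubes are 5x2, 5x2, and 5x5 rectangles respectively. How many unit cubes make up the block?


Orthographic views of a solid rectangular block:
Front view 5 x 2 -> length = 5, height = 2
Side view 5 x 2 -> width = 5, height = 2 (consistent)
Top view 5 x 5 -> confirms length = 5, width = 5
The block is 5 x 5 x 2.
Total unit cubes = 5 * 5 * 2 = 50
50 unit cubes


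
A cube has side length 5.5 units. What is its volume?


Shape: cube
Side s = 5.5 units
Formula: V = s^3
V = 5.5 * 5.5 * 5.5
V = 30.25 * 5.5
V = 166.375
166.375 units^3


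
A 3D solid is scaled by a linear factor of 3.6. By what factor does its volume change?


Linear scale factor k = 3.6
Rule: under a linear scaling by k, volumes scale by k^3.
k^3 = 3.6 * 3.6 * 3.6
k^3 = 12.96 * 3.6
k^3 = 46.656
Volume scales by a factor of 46.656.
46.656 (dimensionless)


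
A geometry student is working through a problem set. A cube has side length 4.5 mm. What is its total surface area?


Shape: cube
Side s = 4.5 mm
A cube has 6 square faces.
Formula: SA = 6 * s^2
s^2 = 20.25
SA = 6 * 20.25
SA = 121.5
121.5 mm^2


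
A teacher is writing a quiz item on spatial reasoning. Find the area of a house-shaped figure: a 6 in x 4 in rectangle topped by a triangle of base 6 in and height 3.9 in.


Composite shape: rectangle + triangle
Rectangle area = 6 * 4 = 24
Triangle area = 0.5 * 6 * 3.9 = 11.7
Total = 24 + 11.7
Total = 35.7
35.7 in^2


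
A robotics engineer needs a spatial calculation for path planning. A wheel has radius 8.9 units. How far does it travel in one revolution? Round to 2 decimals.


Shape: circle
Radius r = 8.9 units
Formula: C = 2 * pi * r
C = 2 * pi * 8.9
C = 17.8 * pi
C = 55.92
55.92 units


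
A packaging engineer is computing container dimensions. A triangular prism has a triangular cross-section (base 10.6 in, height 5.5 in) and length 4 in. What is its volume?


Shape: triangular prism
Triangle base = 10.6 in, triangle height = 5.5 in, prism length L = 4 in
Formula: V = (1/2 * b * h_tri) * L
Cross-section area = 0.5 * 10.6 * 5.5 = 29.15
V = 29.15 * 4
V = 116.6
116.6 in^3


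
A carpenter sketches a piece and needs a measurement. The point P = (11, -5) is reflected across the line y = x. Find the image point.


Transformation: reflection
Original point: (11, -5)
Rule for reflection over y = x: (x, y) -> (y, x)
Apply: (11, -5) -> (-5, 11)
(-5, 11)


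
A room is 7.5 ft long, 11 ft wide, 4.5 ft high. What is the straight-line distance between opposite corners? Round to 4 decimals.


Shape: rectangular box (space diagonal)
l = 7.5 ft, w = 11 ft, h = 4.5 ft
Visualize: the diagonal of the base, then a right triangle with that diagonal and the height.
Formula: d = sqrt(l^2 + w^2 + h^2)
l^2 + w^2 + h^2 = 56.25 + 121 + 20.25 = 197.5
d = sqrt(197.5)
d = 14.0535
14.0535 ft


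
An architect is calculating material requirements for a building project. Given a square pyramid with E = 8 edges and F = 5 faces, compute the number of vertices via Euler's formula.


Polyhedron: square pyramid
Euler's formula for convex polyhedra: V - E + F = 2
Given: E = 8 edges and F = 5 faces
Solve for V:
V = 2 + E - F = 2 + 8 - 5 = 5
5 vertices


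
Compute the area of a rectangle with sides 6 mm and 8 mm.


Shape: rectangle
Length l = 6 mm, Width w = 8 mm
Formula: A = l * w
A = 6 * 8
A = 48
48 mm^2


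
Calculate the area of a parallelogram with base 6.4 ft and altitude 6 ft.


Shape: parallelogram
Base b = 6.4 ft, Height h = 6 ft
Formula: A = b * h
A = 6.4 * 6
A = 38.4
38.4 ft^2


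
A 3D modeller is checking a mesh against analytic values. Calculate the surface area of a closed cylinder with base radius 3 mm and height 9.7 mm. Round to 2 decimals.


Shape: closed cylinder
Radius r = 3 mm, Height h = 9.7 mm
Formula: SA = 2*pi*r^2 + 2*pi*r*h = 2*pi*r*(r + h)
r + h = 12.7
2 * r * (r + h) = 2 * 3 * 12.7 = 76.2
SA = 76.2 * pi
SA = 239.39
239.39 mm^2


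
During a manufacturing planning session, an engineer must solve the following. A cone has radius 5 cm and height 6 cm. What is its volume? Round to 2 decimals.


Shape: cone
Radius r = 5 cm, Height h = 6 cm
Formula: V = (1/3) * pi * r^2 * h
r^2 = 25
pi * r^2 * h = pi * 25 * 6 = 150 * pi
V = 150 * pi / 3
V = 157.08
157.08 cm^3


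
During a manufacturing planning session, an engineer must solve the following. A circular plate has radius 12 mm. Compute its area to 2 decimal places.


Shape: circle
Radius r = 12 mm
Formula: A = pi * r^2
r^2 = 12^2 = 144
A = pi * 144
A = 452.39
452.39 mm^2


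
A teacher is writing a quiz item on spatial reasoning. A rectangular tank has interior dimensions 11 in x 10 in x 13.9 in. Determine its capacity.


Shape: rectangular prism
l = 11 in, w = 10 in, h = 13.9 in
Formula: V = l * w * h
V = 11 * 10 * 13.9
V = 110 * 13.9
V = 1529
1529 in^3


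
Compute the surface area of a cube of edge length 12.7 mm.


Shape: cube
Side s = 12.7 mm
A cube has 6 square faces.
Formula: SA = 6 * s^2
s^2 = 161.29
SA = 6 * 161.29
SA = 967.74
967.74 mm^2


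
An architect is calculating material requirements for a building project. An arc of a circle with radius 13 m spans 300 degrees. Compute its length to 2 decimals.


Shape: circular arc
Radius r = 13 m, Angle = 300 degrees
Formula: L = (angle/360) * 2 * pi * r
2 * pi * r = 26 * pi
L = (300/360) * 26 * pi
L = 21.666667 * pi
L = 68.07
68.07 m


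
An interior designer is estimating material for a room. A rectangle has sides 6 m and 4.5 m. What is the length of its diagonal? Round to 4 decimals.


Shape: rectangle (diagonal via Pythagoras)
Sides: 6 m and 4.5 m
Formula: d = sqrt(l^2 + w^2)
l^2 = 36, w^2 = 20.25
l^2 + w^2 = 56.25
d = sqrt(56.25)
d = 7.5
7.5 m


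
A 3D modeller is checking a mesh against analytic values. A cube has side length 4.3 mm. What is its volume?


Shape: cube
Side s = 4.3 mm
Formula: V = s^3
V = 4.3 * 4.3 * 4.3
V = 18.49 * 4.3
V = 79.507
79.507 mm^3


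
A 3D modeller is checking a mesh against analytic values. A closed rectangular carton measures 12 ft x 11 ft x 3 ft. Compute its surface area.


Shape: rectangular prism
l = 12 ft, w = 11 ft, h = 3 ft
Formula: SA = 2(lw + lh + wh)
lw = 132, lh = 36, wh = 33
lw + lh + wh = 201
SA = 2 * 201
SA = 402
402 ft^2


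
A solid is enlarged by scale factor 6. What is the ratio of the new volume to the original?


Linear scale factor k = 6
Rule: under a linear scaling by k, volumes scale by k^3.
k^3 = 6 * 6 * 6
k^3 = 36 * 6
k^3 = 216
Volume scales by a factor of 216.
216 (dimensionless)


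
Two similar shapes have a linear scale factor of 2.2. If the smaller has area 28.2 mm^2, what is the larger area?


Linear scale factor k = 2.2
Original area = 28.2 mm^2
Rule: under a linear scaling by k, areas scale by k^2.
k^2 = 2.2^2 = 4.84
New area = 28.2 * 4.84
New area = 136.488
136.488 mm^2


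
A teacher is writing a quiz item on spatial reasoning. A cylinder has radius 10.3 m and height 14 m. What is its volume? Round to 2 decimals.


Shape: cylinder
Radius r = 10.3 m, Height h = 14 m
Formula: V = pi * r^2 * h
r^2 = 106.09
V = pi * 106.09 * 14
V = 1485.26 * pi
V = 4666.08
4666.08 m^3


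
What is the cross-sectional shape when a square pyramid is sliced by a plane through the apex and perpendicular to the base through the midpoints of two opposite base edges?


Solid: square pyramid
Cutting plane: through the apex and perpendicular to the base through the midpoints of two opposite base edges
Visualize the intersection of the plane with the solid's surface.
The boundary of the cut region is a isosceles triangle.
isosceles triangle


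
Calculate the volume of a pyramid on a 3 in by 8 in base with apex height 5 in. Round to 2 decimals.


Shape: rectangular pyramid
Base: 3 in x 8 in, Height h = 5 in
Formula: V = (1/3) * base_area * h
base_area = 3 * 8 = 24
base_area * h = 24 * 5 = 120
V = 120 / 3
V = 40
40 in^3


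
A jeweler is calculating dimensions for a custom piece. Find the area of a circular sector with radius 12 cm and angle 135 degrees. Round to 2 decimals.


Shape: circular sector
Radius r = 12 cm, Angle = 135 degrees
Formula: A = (angle/360) * pi * r^2
r^2 = 144
Fraction of circle = 135/360
A = (135/360) * pi * 144
A = 54 * pi
A = 169.65
169.65 cm^2


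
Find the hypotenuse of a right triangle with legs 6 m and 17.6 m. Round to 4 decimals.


Shape: right triangle
Legs a = 6 m, b = 17.6 m
Formula: c = sqrt(a^2 + b^2)
a^2 = 36, b^2 = 309.76
a^2 + b^2 = 345.76
c = sqrt(345.76)
c = 18.5946
18.5946 m


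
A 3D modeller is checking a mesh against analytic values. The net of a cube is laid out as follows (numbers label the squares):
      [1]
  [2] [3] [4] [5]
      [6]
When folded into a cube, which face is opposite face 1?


Net: cross layout. Take square 3 as the base (bottom).
Fold the four squares in the horizontal row up around 3: 2 -> left, 4 -> right, 5 wraps to the top.
Fold 1 and 6 up from 3: 1 -> back, 6 -> front.
Opposite pairs are therefore: (1, 6), (2, 4), (3, 5).
Face 1 is opposite face 6.
face 6


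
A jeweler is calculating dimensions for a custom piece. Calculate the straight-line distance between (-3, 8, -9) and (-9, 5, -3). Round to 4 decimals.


3D distance between two points
P1 = (-3, 8, -9), P2 = (-9, 5, -3)
Formula: d = sqrt((x2-x1)^2 + (y2-y1)^2 + (z2-z1)^2)
dx = -9 - -3 = -6
dy = 5 - 8 = -3
dz = -3 - -9 = 6
dx^2 + dy^2 + dz^2 = 36 + 9 + 36 = 81
d = sqrt(81)
d = 9.0
9 units


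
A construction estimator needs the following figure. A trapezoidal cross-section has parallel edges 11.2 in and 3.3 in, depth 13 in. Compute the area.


Shape: trapezoid
Parallel sides a = 11.2 in, b = 3.3 in; Height h = 13 in
Formula: A = (a + b) * h / 2
a + b = 11.2 + 3.3 = 14.5
A = 14.5 * 13 / 2
A = 188.5 / 2
A = 94.25
94.25 in^2


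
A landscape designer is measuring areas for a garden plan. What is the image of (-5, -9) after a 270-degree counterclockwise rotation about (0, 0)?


Transformation: rotation about the origin
Original point: (-5, -9)
Rule for 270 deg counterclockwise: (x, y) -> (y, -x)
Apply: (-5, -9) -> (-9, 5)
(-9, 5)


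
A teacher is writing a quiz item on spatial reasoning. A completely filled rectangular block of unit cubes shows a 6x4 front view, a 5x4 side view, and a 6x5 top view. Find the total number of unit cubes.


Orthographic views of a solid rectangular block:
Front view 6 x 4 -> length = 6, height = 4
Side view 5 x 4 -> width = 5, height = 4 (consistent)
Top view 6 x 5 -> confirms length = 6, width = 5
The block is 6 x 5 x 4.
Total unit cubes = 6 * 5 * 4 = 120
120 unit cubes


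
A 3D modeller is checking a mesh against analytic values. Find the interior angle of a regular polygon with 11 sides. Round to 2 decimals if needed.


Shape: regular hendecagon (11 sides)
Formula: interior angle = (n - 2) * 180 / n
(n - 2) = 9
(n - 2) * 180 = 1620
angle = 1620 / 11
angle = 147.27
147.27 degrees


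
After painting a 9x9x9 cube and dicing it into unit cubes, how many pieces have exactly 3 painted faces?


Large cube: 9 x 9 x 9, cut into unit cubes.
Cubes with 3 painted faces are at the corners. A cube always has 8 corners.
Count = 8
8 unit cubes


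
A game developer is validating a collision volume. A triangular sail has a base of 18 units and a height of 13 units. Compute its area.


Shape: triangle
Base b = 18 units, Height h = 13 units
Formula: A = (1/2) * b * h
A = 0.5 * 18 * 13
A = 0.5 * 234
A = 117
117 units^2


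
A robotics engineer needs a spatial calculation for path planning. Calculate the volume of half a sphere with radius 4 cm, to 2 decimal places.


Shape: hemisphere (half of a sphere)
Radius r = 4 cm
Formula: V = (1/2) * (4/3) * pi * r^3 = (2/3) * pi * r^3
r^3 = 64
(2/3) * 64 = 42.666667
V = 42.666667 * pi
V = 134.04
134.04 cm^3


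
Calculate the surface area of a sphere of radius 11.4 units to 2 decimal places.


Shape: sphere
Radius r = 11.4 units
Formula: SA = 4 * pi * r^2
r^2 = 129.96
SA = 4 * pi * 129.96
SA = 519.84 * pi
SA = 1633.13
1633.13 units^2


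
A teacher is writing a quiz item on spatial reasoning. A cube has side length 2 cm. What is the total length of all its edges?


Shape: cube
Side s = 2 cm
A cube has 12 edges, all equal.
Formula: total edge length = 12 * s
Total = 12 * 2
Total = 24
24 cm


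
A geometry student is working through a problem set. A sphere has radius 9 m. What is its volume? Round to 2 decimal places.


Shape: sphere
Radius r = 9 m
Formula: V = (4/3) * pi * r^3
r^3 = 729
(4/3) * 729 = 972
V = 972 * pi
V = 3053.63
3053.63 m^3


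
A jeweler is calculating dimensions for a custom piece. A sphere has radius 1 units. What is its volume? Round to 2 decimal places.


Shape: sphere
Radius r = 1 units
Formula: V = (4/3) * pi * r^3
r^3 = 1
(4/3) * 1 = 1.333333
V = 1.333333 * pi
V = 4.19
4.19 units^3


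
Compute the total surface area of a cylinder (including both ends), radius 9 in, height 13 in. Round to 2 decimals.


Shape: closed cylinder
Radius r = 9 in, Height h = 13 in
Formula: SA = 2*pi*r^2 + 2*pi*r*h = 2*pi*r*(r + h)
r + h = 22
2 * r * (r + h) = 2 * 9 * 22 = 396
SA = 396 * pi
SA = 1244.07
1244.07 in^2


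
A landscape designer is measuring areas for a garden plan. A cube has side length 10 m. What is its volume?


Shape: cube
Side s = 10 m
Formula: V = s^3
V = 10 * 10 * 10
V = 100 * 10
V = 1000
1000 m^3


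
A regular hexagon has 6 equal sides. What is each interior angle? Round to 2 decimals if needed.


Shape: regular hexagon (6 sides)
Formula: interior angle = (n - 2) * 180 / n
(n - 2) = 4
(n - 2) * 180 = 720
angle = 720 / 6
angle = 120
120 degrees


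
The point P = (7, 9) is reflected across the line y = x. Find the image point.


Transformation: reflection
Original point: (7, 9)
Rule for reflection over y = x: (x, y) -> (y, x)
Apply: (7, 9) -> (9, 7)
(9, 7)


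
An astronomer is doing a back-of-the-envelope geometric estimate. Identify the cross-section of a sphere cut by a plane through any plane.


Solid: sphere
Cutting plane: through any plane
Visualize the intersection of the plane with the solid's surface.
The boundary of the cut region is a circle.
circle


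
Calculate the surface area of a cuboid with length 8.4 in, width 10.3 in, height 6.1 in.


Shape: rectangular prism
l = 8.4 in, w = 10.3 in, h = 6.1 in
Formula: SA = 2(lw + lh + wh)
lw = 86.52, lh = 51.24, wh = 62.83
lw + lh + wh = 200.59
SA = 2 * 200.59
SA = 401.18
401.18 in^2


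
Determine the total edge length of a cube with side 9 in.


Shape: cube
Side s = 9 in
A cube has 12 edges, all equal.
Formula: total edge length = 12 * s
Total = 12 * 9
Total = 108
108 in


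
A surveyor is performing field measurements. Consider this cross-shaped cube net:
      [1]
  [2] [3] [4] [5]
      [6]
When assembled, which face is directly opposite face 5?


Net: cross layout. Take square 3 as the base (bottom).
Fold the four squares in the horizontal row up around 3: 2 -> left, 4 -> right, 5 wraps to the top.
Fold 1 and 6 up from 3: 1 -> back, 6 -> front.
Opposite pairs are therefore: (1, 6), (2, 4), (3, 5).
Face 5 is opposite face 3.
face 3


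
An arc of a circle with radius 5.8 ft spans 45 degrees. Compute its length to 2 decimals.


Shape: circular arc
Radius r = 5.8 ft, Angle = 45 degrees
Formula: L = (angle/360) * 2 * pi * r
2 * pi * r = 11.6 * pi
L = (45/360) * 11.6 * pi
L = 1.45 * pi
L = 4.56
4.56 ft


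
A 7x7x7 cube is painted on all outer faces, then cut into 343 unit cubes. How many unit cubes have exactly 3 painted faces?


Large cube: 7 x 7 x 7, cut into unit cubes.
Cubes with 3 painted faces are at the corners. A cube always has 8 corners.
Count = 8
8 unit cubes


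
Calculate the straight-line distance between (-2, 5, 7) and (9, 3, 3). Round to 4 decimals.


3D distance between two points
P1 = (-2, 5, 7), P2 = (9, 3, 3)
Formula: d = sqrt((x2-x1)^2 + (y2-y1)^2 + (z2-z1)^2)
dx = 9 - -2 = 11
dy = 3 - 5 = -2
dz = 3 - 7 = -4
dx^2 + dy^2 + dz^2 = 121 + 4 + 16 = 141
d = sqrt(141)
d = 11.8743
11.8743 units


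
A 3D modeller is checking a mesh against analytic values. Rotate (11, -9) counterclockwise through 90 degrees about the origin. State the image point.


Transformation: rotation about the origin
Original point: (11, -9)
Rule for 90 deg counterclockwise: (x, y) -> (-y, x)
Apply: (11, -9) -> (9, 11)
(9, 11)


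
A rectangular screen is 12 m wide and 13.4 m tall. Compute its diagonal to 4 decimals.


Shape: rectangle (diagonal via Pythagoras)
Sides: 12 m and 13.4 m
Formula: d = sqrt(l^2 + w^2)
l^2 = 144, w^2 = 179.56
l^2 + w^2 = 323.56
d = sqrt(323.56)
d = 17.9878
17.9878 m


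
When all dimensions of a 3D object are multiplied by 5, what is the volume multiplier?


Linear scale factor k = 5
Rule: under a linear scaling by k, volumes scale by k^3.
k^3 = 5 * 5 * 5
k^3 = 25 * 5
k^3 = 125
Volume scales by a factor of 125.
125 (dimensionless)


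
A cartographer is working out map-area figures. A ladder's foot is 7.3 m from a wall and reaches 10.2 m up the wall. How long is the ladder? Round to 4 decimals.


Shape: right triangle
Legs a = 7.3 m, b = 10.2 m
Formula: c = sqrt(a^2 + b^2)
a^2 = 53.29, b^2 = 104.04
a^2 + b^2 = 157.33
c = sqrt(157.33)
c = 12.5431
12.5431 m
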